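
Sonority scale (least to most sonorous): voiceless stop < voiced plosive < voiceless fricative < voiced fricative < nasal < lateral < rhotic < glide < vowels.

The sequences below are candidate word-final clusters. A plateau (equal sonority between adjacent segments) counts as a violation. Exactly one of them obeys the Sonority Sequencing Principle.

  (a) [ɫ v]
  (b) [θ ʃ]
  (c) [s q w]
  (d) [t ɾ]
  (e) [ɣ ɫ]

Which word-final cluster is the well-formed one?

(a) 6-4 → obeys
(b) 3-3 → violates
(c) 3-1-8 → violates
(d) 1-7 → violates
(e) 4-6 → violates

a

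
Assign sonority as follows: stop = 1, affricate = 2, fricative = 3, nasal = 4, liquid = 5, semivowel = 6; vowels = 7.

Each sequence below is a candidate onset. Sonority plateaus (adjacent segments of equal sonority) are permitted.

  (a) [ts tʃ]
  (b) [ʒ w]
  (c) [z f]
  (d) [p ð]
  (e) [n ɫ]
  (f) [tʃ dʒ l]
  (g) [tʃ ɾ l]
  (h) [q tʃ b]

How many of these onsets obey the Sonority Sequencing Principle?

7

(a) 2-2 → obeys
(b) 3-6 → obeys
(c) 3-3 → obeys
(d) 1-3 → obeys
(e) 4-5 → obeys
(f) 2-2-5 → obeys
(g) 2-5-5 → obeys
(h) 1-2-1 → violates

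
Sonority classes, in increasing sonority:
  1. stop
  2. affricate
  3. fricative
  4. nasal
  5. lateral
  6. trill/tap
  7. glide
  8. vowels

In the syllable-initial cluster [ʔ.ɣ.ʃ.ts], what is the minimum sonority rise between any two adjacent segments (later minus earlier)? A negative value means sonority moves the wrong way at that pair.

-1

/ʔ/ — stop, sonority 1.
/ɣ/ — fricative, sonority 3.
/ʃ/ — fricative, sonority 3.
/ts/ — affricate, sonority 2.
/ʔ/→/ɣ/: change +2.
/ɣ/→/ʃ/: change +0.
/ʃ/→/ts/: change -1.
Minimum = -1.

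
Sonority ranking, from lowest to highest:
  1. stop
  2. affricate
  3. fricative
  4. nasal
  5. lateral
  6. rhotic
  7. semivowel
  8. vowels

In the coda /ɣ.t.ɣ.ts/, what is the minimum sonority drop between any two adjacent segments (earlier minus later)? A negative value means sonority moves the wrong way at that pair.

/ɣ/: fricative = 3.
/t/: stop = 1.
/ɣ/: fricative = 3.
/ts/: affricate = 2.
/ɣ/→/t/: change +2.
/t/→/ɣ/: change -2.
/ɣ/→/ts/: change +1.
Minimum = -2.

-2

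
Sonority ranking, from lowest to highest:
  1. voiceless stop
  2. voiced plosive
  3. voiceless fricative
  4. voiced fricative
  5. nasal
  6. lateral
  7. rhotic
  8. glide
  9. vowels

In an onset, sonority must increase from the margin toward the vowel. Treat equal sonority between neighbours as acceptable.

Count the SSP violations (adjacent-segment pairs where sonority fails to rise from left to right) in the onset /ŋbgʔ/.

2

/ŋ/: nasal = 5.
/b/: voiced plosive = 2.
/g/: voiced plosive = 2.
/ʔ/: voiceless stop = 1.
/ŋ/→/b/: 5→2 (does not rise) — violation.
/b/→/g/: 2→2 (plateau, allowed) — ok.
/g/→/ʔ/: 2→1 (does not rise) — violation.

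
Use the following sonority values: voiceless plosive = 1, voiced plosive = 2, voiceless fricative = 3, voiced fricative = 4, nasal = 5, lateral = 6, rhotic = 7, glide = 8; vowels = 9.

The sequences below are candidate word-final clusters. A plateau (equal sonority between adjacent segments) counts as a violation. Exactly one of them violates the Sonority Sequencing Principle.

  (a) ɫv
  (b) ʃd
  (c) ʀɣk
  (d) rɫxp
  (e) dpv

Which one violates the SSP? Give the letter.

e

(a) sonority 6-4: well-formed.
(b) sonority 3-2: well-formed.
(c) sonority 7-4-1: well-formed.
(d) sonority 7-6-3-1: well-formed.
(e) sonority 2-1-4: ill-formed.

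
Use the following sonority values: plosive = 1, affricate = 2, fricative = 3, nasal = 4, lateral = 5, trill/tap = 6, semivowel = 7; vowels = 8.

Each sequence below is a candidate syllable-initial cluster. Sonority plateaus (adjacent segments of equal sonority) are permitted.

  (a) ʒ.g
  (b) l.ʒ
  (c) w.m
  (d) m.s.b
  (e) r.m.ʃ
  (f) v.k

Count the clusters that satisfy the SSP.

(a) sonority 3-1: ill-formed.
(b) sonority 5-3: ill-formed.
(c) sonority 7-4: ill-formed.
(d) sonority 4-3-1: ill-formed.
(e) sonority 6-4-3: ill-formed.
(f) sonority 3-1: ill-formed.

0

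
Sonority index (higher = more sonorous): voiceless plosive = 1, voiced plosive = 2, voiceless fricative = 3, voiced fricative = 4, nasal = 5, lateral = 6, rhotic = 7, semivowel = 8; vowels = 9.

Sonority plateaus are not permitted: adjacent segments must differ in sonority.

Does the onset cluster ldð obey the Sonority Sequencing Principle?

no

/l/ — lateral, sonority 6.
/d/ — voiced plosive, sonority 2.
/ð/ — voiced fricative, sonority 4.
The profile is 6-2-4. Between /l/ (6) and /d/ (2) sonority does not rise, so the cluster violates the SSP.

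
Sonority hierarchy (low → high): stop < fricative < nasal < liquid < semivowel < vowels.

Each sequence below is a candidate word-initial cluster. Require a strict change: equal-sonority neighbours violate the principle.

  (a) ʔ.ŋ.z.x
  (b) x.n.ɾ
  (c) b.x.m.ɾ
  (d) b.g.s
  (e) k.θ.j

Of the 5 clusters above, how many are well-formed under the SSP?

(a) ʔ.ŋ.z.x: profile 1-3-2-2 — violates.
(b) x.n.ɾ: profile 2-3-4 — obeys.
(c) b.x.m.ɾ: profile 1-2-3-4 — obeys.
(d) b.g.s: profile 1-1-2 — violates.
(e) k.θ.j: profile 1-2-5 — obeys.

3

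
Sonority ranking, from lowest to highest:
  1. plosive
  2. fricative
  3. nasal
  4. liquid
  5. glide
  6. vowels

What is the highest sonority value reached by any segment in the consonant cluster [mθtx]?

/m/ — nasal, sonority 3.
/θ/ — fricative, sonority 2.
/t/ — plosive, sonority 1.
/x/ — fricative, sonority 2.
The maximum is 3.

3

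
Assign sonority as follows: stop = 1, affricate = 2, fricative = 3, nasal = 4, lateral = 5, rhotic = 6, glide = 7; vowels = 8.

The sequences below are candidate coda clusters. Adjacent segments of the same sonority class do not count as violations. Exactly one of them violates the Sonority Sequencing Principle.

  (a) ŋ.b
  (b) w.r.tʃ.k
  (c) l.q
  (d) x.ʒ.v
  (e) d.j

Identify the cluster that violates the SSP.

(a) sonority 4-1: well-formed.
(b) sonority 7-6-2-1: well-formed.
(c) sonority 5-1: well-formed.
(d) sonority 3-3-3: well-formed.
(e) sonority 1-7: ill-formed.

e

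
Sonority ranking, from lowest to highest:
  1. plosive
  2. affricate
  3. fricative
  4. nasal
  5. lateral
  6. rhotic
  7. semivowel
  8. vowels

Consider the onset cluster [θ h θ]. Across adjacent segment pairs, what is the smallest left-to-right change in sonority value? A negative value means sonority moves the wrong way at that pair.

/θ/ — fricative, sonority 3.
/h/ — fricative, sonority 3.
/θ/ — fricative, sonority 3.
/θ/→/h/: change +0.
/h/→/θ/: change +0.
Minimum = 0.

0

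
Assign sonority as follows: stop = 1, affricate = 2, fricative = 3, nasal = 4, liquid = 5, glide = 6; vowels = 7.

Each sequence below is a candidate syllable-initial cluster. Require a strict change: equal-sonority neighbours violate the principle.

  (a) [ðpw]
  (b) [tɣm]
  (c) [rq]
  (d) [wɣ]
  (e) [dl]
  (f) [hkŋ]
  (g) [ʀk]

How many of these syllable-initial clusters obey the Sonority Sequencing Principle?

(a) [ðpw]: profile 3-1-6 — violates.
(b) [tɣm]: profile 1-3-4 — obeys.
(c) [rq]: profile 5-1 — violates.
(d) [wɣ]: profile 6-3 — violates.
(e) [dl]: profile 1-5 — obeys.
(f) [hkŋ]: profile 3-1-4 — violates.
(g) [ʀk]: profile 5-1 — violates.

2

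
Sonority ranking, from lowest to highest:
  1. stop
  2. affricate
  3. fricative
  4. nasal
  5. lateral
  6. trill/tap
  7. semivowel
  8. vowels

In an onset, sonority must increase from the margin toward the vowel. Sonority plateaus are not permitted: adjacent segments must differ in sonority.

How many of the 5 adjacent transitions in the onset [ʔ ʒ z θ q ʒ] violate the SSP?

3

/ʔ/ is a stop (sonority 1).
/ʒ/ is a fricative (sonority 3).
/z/ is a fricative (sonority 3).
/θ/ is a fricative (sonority 3).
/q/ is a stop (sonority 1).
/ʒ/ is a fricative (sonority 3).
/ʔ/→/ʒ/: 1→3 (rises) — ok.
/ʒ/→/z/: 3→3 (plateau) — violation.
/z/→/θ/: 3→3 (plateau) — violation.
/θ/→/q/: 3→1 (does not rise) — violation.
/q/→/ʒ/: 1→3 (rises) — ok.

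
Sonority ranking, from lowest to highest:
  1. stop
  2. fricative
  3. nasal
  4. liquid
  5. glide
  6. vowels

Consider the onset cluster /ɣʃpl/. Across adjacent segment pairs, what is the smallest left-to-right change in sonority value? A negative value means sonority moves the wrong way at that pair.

-1

/ɣ/ — fricative, sonority 2.
/ʃ/ — fricative, sonority 2.
/p/ — stop, sonority 1.
/l/ — liquid, sonority 4.
/ɣ/→/ʃ/: change +0.
/ʃ/→/p/: change -1.
/p/→/l/: change +3.
Minimum = -1.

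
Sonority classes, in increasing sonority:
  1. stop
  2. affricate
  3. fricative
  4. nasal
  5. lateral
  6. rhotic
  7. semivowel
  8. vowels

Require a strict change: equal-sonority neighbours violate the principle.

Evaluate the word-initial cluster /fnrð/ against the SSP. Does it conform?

/f/ — fricative, sonority 3.
/n/ — nasal, sonority 4.
/r/ — rhotic, sonority 6.
/ð/ — fricative, sonority 3.
The profile is 3-4-6-3. Between /r/ (6) and /ð/ (3) sonority does not rise, so the cluster violates the SSP.

no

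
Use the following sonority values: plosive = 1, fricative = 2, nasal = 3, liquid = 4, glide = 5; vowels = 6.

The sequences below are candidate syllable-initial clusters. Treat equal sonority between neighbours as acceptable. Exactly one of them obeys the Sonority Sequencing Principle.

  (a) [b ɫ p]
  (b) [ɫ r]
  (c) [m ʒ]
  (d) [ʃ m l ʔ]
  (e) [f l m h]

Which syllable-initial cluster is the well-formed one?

b

(a) sonority 1-4-1: ill-formed.
(b) sonority 4-4: well-formed.
(c) sonority 3-2: ill-formed.
(d) sonority 2-3-4-1: ill-formed.
(e) sonority 2-4-3-2: ill-formed.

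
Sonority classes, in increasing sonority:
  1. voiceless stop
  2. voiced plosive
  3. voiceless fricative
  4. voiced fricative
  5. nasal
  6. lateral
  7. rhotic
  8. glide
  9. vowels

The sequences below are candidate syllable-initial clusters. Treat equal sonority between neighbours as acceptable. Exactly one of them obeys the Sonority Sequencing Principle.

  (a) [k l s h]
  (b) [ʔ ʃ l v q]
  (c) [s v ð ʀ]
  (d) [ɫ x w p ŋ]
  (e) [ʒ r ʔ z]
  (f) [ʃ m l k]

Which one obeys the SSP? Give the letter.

(a) [k l s h]: profile 1-6-3-3 — violates.
(b) [ʔ ʃ l v q]: profile 1-3-6-4-1 — violates.
(c) [s v ð ʀ]: profile 3-4-4-7 — obeys.
(d) [ɫ x w p ŋ]: profile 6-3-8-1-5 — violates.
(e) [ʒ r ʔ z]: profile 4-7-1-4 — violates.
(f) [ʃ m l k]: profile 3-5-6-1 — violates.

c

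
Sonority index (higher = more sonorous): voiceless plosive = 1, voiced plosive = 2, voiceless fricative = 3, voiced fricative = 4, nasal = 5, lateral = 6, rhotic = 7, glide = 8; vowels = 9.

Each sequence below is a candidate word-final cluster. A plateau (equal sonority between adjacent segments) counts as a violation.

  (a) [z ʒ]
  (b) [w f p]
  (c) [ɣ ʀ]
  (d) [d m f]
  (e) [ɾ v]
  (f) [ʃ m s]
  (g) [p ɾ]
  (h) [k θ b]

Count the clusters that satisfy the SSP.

(a) 4-4 → violates
(b) 8-3-1 → obeys
(c) 4-7 → violates
(d) 2-5-3 → violates
(e) 7-4 → obeys
(f) 3-5-3 → violates
(g) 1-7 → violates
(h) 1-3-2 → violates

2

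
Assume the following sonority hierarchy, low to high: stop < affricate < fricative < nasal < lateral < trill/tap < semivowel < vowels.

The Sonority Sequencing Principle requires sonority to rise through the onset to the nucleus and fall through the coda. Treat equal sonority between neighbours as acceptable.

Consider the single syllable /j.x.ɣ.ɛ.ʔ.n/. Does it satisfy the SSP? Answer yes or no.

Onset: /j/ is a semivowel (sonority 7), /x/ is a fricative (sonority 3), /ɣ/ is a fricative (sonority 3); then the nucleus /ɛ/ (sonority 8).
Onset profile 7-3-3-8 — does not rise throughout.
Coda: /ʔ/ is a stop (sonority 1), /n/ is a nasal (sonority 4).
Coda profile 8-1-4 — does not fall throughout.

no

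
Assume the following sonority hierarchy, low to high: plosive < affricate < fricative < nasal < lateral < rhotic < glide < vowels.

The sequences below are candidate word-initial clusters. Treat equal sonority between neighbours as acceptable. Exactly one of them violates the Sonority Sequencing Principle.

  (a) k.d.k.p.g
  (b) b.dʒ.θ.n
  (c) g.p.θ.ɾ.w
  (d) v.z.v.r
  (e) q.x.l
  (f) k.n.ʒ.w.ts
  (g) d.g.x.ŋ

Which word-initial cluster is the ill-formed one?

f

(a) k.d.k.p.g: profile 1-1-1-1-1 — obeys.
(b) b.dʒ.θ.n: profile 1-2-3-4 — obeys.
(c) g.p.θ.ɾ.w: profile 1-1-3-6-7 — obeys.
(d) v.z.v.r: profile 3-3-3-6 — obeys.
(e) q.x.l: profile 1-3-5 — obeys.
(f) k.n.ʒ.w.ts: profile 1-4-3-7-2 — violates.
(g) d.g.x.ŋ: profile 1-1-3-4 — obeys.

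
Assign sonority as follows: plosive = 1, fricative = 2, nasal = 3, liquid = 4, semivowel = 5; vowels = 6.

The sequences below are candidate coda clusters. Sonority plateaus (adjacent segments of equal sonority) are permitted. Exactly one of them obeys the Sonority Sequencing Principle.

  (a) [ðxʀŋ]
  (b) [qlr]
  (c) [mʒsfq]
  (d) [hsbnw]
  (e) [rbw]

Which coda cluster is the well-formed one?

c

(a) sonority 2-2-4-3: ill-formed.
(b) sonority 1-4-4: ill-formed.
(c) sonority 3-2-2-2-1: well-formed.
(d) sonority 2-2-1-3-5: ill-formed.
(e) sonority 4-1-5: ill-formed.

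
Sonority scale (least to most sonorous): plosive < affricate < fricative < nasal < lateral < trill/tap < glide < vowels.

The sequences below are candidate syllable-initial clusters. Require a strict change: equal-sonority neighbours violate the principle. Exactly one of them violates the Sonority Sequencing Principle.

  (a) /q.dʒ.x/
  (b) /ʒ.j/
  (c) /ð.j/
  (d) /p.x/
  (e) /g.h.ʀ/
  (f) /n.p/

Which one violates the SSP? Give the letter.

(a) sonority 1-2-3: well-formed.
(b) sonority 3-7: well-formed.
(c) sonority 3-7: well-formed.
(d) sonority 1-3: well-formed.
(e) sonority 1-3-6: well-formed.
(f) sonority 4-1: ill-formed.

f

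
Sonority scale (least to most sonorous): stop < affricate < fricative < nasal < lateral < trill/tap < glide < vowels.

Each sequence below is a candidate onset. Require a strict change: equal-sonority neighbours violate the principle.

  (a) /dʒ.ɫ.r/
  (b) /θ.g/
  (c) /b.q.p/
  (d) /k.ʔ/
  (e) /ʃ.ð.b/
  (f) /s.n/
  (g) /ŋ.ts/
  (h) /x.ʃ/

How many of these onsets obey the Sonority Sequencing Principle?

(a) /dʒ.ɫ.r/: profile 2-5-6 — obeys.
(b) /θ.g/: profile 3-1 — violates.
(c) /b.q.p/: profile 1-1-1 — violates.
(d) /k.ʔ/: profile 1-1 — violates.
(e) /ʃ.ð.b/: profile 3-3-1 — violates.
(f) /s.n/: profile 3-4 — obeys.
(g) /ŋ.ts/: profile 4-2 — violates.
(h) /x.ʃ/: profile 3-3 — violates.

2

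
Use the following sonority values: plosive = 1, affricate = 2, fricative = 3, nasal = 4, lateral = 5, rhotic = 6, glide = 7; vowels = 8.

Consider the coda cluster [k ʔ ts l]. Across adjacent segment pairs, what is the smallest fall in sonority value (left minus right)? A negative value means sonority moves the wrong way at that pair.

/k/ — plosive, sonority 1.
/ʔ/ — plosive, sonority 1.
/ts/ — affricate, sonority 2.
/l/ — lateral, sonority 5.
/k/→/ʔ/: change +0.
/ʔ/→/ts/: change -1.
/ts/→/l/: change -3.
Minimum = -3.

-3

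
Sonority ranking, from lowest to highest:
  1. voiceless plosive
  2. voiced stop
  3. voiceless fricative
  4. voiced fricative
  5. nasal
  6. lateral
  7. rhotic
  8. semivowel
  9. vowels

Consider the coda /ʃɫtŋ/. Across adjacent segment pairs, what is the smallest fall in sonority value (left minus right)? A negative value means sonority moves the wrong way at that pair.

-4

/ʃ/: voiceless fricative = 3.
/ɫ/: lateral = 6.
/t/: voiceless plosive = 1.
/ŋ/: nasal = 5.
/ʃ/→/ɫ/: change -3.
/ɫ/→/t/: change +5.
/t/→/ŋ/: change -4.
Minimum = -4.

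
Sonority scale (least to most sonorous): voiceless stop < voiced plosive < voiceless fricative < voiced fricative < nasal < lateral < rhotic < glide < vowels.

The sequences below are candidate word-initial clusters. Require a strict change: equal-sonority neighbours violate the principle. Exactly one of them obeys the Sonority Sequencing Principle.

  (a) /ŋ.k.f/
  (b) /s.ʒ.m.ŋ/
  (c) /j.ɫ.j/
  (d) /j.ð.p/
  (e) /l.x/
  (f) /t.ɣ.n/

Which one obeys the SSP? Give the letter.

f

(a) /ŋ.k.f/: profile 5-1-3 — violates.
(b) /s.ʒ.m.ŋ/: profile 3-4-5-5 — violates.
(c) /j.ɫ.j/: profile 8-6-8 — violates.
(d) /j.ð.p/: profile 8-4-1 — violates.
(e) /l.x/: profile 6-3 — violates.
(f) /t.ɣ.n/: profile 1-4-5 — obeys.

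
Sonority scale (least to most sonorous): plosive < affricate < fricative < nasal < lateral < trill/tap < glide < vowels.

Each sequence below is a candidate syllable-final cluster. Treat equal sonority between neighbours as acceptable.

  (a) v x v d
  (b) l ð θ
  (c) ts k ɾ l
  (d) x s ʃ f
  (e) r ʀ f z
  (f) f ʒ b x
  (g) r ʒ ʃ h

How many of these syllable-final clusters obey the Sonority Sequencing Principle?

5

(a) sonority 3-3-3-1: well-formed.
(b) sonority 5-3-3: well-formed.
(c) sonority 2-1-6-5: ill-formed.
(d) sonority 3-3-3-3: well-formed.
(e) sonority 6-6-3-3: well-formed.
(f) sonority 3-3-1-3: ill-formed.
(g) sonority 6-3-3-3: well-formed.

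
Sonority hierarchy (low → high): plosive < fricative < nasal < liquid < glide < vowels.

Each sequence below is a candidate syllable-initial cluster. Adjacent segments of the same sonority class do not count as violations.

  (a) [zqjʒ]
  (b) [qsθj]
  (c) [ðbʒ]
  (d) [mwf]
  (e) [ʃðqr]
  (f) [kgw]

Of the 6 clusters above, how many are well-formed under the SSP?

(a) [zqjʒ]: profile 2-1-5-2 — violates.
(b) [qsθj]: profile 1-2-2-5 — obeys.
(c) [ðbʒ]: profile 2-1-2 — violates.
(d) [mwf]: profile 3-5-2 — violates.
(e) [ʃðqr]: profile 2-2-1-4 — violates.
(f) [kgw]: profile 1-1-5 — obeys.

2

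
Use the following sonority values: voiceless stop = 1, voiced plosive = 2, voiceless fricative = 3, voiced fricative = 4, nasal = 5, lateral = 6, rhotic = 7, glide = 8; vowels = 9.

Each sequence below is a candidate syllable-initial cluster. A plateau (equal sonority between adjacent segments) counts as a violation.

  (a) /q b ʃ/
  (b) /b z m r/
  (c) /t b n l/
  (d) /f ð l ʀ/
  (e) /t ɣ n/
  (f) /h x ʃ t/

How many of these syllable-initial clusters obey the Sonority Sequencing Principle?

5

(a) sonority 1-2-3: well-formed.
(b) sonority 2-4-5-7: well-formed.
(c) sonority 1-2-5-6: well-formed.
(d) sonority 3-4-6-7: well-formed.
(e) sonority 1-4-5: well-formed.
(f) sonority 3-3-3-1: ill-formed.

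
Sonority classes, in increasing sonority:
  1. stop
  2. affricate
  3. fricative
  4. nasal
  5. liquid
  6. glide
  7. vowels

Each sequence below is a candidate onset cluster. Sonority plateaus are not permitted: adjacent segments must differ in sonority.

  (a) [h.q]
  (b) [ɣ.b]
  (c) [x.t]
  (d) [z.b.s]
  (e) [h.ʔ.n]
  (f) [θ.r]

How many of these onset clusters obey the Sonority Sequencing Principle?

(a) [h.q]: profile 3-1 — violates.
(b) [ɣ.b]: profile 3-1 — violates.
(c) [x.t]: profile 3-1 — violates.
(d) [z.b.s]: profile 3-1-3 — violates.
(e) [h.ʔ.n]: profile 3-1-4 — violates.
(f) [θ.r]: profile 3-5 — obeys.

1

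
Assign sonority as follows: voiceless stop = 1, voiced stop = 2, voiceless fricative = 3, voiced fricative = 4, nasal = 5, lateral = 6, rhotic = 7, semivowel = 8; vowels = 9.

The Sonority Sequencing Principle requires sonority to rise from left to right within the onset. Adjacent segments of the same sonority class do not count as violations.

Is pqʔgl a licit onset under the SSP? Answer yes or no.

/p/: voiceless stop = 1.
/q/: voiceless stop = 1.
/ʔ/: voiceless stop = 1.
/g/: voiced stop = 2.
/l/: lateral = 6.
The profile 1-1-1-2-6 is non-decreasing (plateaus allowed), so the onset satisfies the SSP.

yes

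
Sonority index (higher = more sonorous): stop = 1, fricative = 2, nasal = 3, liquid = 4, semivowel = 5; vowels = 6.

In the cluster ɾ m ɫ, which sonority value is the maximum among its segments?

4

/ɾ/ — liquid, sonority 4.
/m/ — nasal, sonority 3.
/ɫ/ — liquid, sonority 4.
The maximum is 4.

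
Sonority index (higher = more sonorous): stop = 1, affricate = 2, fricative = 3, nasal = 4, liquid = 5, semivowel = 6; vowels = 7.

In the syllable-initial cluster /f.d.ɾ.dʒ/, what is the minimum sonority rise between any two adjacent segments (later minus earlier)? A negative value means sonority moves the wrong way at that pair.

-3

/f/: fricative = 3.
/d/: stop = 1.
/ɾ/: liquid = 5.
/dʒ/: affricate = 2.
/f/→/d/: change -2.
/d/→/ɾ/: change +4.
/ɾ/→/dʒ/: change -3.
Minimum = -3.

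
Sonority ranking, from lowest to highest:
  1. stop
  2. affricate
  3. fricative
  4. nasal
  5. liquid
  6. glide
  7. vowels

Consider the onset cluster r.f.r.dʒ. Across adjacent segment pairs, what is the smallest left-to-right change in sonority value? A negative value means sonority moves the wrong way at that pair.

-3

/r/ — liquid, sonority 5.
/f/ — fricative, sonority 3.
/r/ — liquid, sonority 5.
/dʒ/ — affricate, sonority 2.
/r/→/f/: change -2.
/f/→/r/: change +2.
/r/→/dʒ/: change -3.
Minimum = -3.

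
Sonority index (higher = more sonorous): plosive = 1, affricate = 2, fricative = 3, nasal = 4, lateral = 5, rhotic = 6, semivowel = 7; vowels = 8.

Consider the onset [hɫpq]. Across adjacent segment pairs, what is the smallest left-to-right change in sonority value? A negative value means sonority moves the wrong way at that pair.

-4

/h/ is a fricative (sonority 3).
/ɫ/ is a lateral (sonority 5).
/p/ is a plosive (sonority 1).
/q/ is a plosive (sonority 1).
/h/→/ɫ/: change +2.
/ɫ/→/p/: change -4.
/p/→/q/: change +0.
Minimum = -4.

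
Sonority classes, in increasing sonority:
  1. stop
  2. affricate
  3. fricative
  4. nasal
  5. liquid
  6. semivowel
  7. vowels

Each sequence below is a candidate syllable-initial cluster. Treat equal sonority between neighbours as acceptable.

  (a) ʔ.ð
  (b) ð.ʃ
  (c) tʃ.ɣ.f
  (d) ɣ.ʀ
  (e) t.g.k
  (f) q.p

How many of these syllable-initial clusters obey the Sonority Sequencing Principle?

(a) sonority 1-3: well-formed.
(b) sonority 3-3: well-formed.
(c) sonority 2-3-3: well-formed.
(d) sonority 3-5: well-formed.
(e) sonority 1-1-1: well-formed.
(f) sonority 1-1: well-formed.

6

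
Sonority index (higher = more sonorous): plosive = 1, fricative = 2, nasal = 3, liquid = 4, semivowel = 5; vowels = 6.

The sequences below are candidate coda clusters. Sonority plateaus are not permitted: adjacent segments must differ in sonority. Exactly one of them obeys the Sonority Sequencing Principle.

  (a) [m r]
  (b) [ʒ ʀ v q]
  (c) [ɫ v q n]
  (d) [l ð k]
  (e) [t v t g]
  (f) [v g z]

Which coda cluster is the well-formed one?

(a) sonority 3-4: ill-formed.
(b) sonority 2-4-2-1: ill-formed.
(c) sonority 4-2-1-3: ill-formed.
(d) sonority 4-2-1: well-formed.
(e) sonority 1-2-1-1: ill-formed.
(f) sonority 2-1-2: ill-formed.

d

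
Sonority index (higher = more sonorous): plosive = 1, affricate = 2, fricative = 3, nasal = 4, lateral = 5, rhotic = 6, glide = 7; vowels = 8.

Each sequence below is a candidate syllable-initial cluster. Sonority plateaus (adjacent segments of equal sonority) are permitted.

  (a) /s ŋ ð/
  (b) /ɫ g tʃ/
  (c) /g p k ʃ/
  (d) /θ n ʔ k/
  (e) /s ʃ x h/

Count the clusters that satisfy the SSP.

(a) sonority 3-4-3: ill-formed.
(b) sonority 5-1-2: ill-formed.
(c) sonority 1-1-1-3: well-formed.
(d) sonority 3-4-1-1: ill-formed.
(e) sonority 3-3-3-3: well-formed.

2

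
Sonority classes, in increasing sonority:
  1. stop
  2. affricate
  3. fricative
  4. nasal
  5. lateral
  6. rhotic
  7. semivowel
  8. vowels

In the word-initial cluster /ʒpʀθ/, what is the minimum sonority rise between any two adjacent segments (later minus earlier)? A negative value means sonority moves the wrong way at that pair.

-3

/ʒ/: fricative = 3.
/p/: stop = 1.
/ʀ/: rhotic = 6.
/θ/: fricative = 3.
/ʒ/→/p/: change -2.
/p/→/ʀ/: change +5.
/ʀ/→/θ/: change -3.
Minimum = -3.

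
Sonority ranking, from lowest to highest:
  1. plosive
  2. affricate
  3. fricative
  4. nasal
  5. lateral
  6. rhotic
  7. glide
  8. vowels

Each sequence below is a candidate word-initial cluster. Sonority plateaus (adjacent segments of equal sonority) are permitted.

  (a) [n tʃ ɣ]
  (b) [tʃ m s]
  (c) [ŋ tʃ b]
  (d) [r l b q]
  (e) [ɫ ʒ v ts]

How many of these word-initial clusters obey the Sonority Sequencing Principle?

0

(a) 4-2-3 → violates
(b) 2-4-3 → violates
(c) 4-2-1 → violates
(d) 6-5-1-1 → violates
(e) 5-3-3-2 → violates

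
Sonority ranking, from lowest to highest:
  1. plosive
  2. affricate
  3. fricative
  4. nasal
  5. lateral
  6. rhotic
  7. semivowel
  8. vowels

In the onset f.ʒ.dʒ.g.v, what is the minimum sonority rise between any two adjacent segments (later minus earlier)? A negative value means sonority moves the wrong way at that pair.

-1

/f/ is a fricative (sonority 3).
/ʒ/ is a fricative (sonority 3).
/dʒ/ is an affricate (sonority 2).
/g/ is a plosive (sonority 1).
/v/ is a fricative (sonority 3).
/f/→/ʒ/: change +0.
/ʒ/→/dʒ/: change -1.
/dʒ/→/g/: change -1.
/g/→/v/: change +2.
Minimum = -1.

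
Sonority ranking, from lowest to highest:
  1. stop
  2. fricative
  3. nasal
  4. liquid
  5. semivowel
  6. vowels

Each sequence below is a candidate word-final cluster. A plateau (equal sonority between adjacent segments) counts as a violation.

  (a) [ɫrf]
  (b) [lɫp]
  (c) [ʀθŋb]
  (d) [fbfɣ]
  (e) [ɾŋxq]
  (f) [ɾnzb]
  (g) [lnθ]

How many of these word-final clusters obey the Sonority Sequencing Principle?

(a) [ɫrf]: profile 4-4-2 — violates.
(b) [lɫp]: profile 4-4-1 — violates.
(c) [ʀθŋb]: profile 4-2-3-1 — violates.
(d) [fbfɣ]: profile 2-1-2-2 — violates.
(e) [ɾŋxq]: profile 4-3-2-1 — obeys.
(f) [ɾnzb]: profile 4-3-2-1 — obeys.
(g) [lnθ]: profile 4-3-2 — obeys.

3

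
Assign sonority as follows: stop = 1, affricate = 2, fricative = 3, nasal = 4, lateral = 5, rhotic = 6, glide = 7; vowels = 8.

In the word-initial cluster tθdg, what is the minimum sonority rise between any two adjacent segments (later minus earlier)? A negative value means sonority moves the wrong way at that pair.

/t/ is a stop (sonority 1).
/θ/ is a fricative (sonority 3).
/d/ is a stop (sonority 1).
/g/ is a stop (sonority 1).
/t/→/θ/: change +2.
/θ/→/d/: change -2.
/d/→/g/: change +0.
Minimum = -2.

-2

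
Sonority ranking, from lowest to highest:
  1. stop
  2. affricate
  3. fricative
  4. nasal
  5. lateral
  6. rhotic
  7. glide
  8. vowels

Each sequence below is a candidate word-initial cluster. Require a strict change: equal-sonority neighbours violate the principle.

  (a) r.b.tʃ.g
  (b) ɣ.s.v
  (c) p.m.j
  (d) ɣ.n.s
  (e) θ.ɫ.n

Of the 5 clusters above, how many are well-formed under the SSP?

1

(a) r.b.tʃ.g: profile 6-1-2-1 — violates.
(b) ɣ.s.v: profile 3-3-3 — violates.
(c) p.m.j: profile 1-4-7 — obeys.
(d) ɣ.n.s: profile 3-4-3 — violates.
(e) θ.ɫ.n: profile 3-5-4 — violates.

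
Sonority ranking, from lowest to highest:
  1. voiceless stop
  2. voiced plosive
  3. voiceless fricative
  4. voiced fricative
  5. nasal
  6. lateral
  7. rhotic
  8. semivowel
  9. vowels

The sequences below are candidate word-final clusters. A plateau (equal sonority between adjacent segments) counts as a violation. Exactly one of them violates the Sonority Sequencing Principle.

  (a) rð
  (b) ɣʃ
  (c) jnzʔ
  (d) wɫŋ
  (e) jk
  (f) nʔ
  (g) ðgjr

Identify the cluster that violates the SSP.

g

(a) sonority 7-4: well-formed.
(b) sonority 4-3: well-formed.
(c) sonority 8-5-4-1: well-formed.
(d) sonority 8-6-5: well-formed.
(e) sonority 8-1: well-formed.
(f) sonority 5-1: well-formed.
(g) sonority 4-2-8-7: ill-formed.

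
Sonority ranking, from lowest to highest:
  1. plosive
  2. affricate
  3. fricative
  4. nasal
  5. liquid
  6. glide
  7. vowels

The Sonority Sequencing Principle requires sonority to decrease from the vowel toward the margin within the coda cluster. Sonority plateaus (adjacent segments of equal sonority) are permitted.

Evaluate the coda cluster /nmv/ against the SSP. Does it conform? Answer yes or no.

yes

/n/ — nasal, sonority 4.
/m/ — nasal, sonority 4.
/v/ — fricative, sonority 3.
The profile 4-4-3 is non-increasing (plateaus allowed), so the coda cluster satisfies the SSP.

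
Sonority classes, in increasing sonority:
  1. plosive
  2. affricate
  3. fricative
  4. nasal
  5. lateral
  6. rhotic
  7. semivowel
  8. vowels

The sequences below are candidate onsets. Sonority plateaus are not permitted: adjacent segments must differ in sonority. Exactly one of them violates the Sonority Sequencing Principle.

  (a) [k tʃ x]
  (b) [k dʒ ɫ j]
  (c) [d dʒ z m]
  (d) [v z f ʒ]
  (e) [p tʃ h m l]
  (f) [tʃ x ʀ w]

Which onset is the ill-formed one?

(a) [k tʃ x]: profile 1-2-3 — obeys.
(b) [k dʒ ɫ j]: profile 1-2-5-7 — obeys.
(c) [d dʒ z m]: profile 1-2-3-4 — obeys.
(d) [v z f ʒ]: profile 3-3-3-3 — violates.
(e) [p tʃ h m l]: profile 1-2-3-4-5 — obeys.
(f) [tʃ x ʀ w]: profile 2-3-6-7 — obeys.

d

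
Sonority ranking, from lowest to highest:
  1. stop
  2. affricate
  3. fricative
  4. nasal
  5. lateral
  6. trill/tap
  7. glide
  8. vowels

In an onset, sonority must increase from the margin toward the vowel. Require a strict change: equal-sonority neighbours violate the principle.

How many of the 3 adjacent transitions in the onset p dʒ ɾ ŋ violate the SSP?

1

/p/ — stop, sonority 1.
/dʒ/ — affricate, sonority 2.
/ɾ/ — trill/tap, sonority 6.
/ŋ/ — nasal, sonority 4.
/p/→/dʒ/: 1→2 (rises) — ok.
/dʒ/→/ɾ/: 2→6 (rises) — ok.
/ɾ/→/ŋ/: 6→4 (does not rise) — violation.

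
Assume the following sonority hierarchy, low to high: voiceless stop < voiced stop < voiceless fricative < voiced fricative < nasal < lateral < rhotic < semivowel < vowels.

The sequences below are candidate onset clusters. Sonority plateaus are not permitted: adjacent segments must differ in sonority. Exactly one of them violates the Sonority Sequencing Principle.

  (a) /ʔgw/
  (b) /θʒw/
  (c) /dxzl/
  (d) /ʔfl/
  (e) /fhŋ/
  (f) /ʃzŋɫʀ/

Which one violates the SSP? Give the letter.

(a) 1-2-8 → obeys
(b) 3-4-8 → obeys
(c) 2-3-4-6 → obeys
(d) 1-3-6 → obeys
(e) 3-3-5 → violates
(f) 3-4-5-6-7 → obeys

e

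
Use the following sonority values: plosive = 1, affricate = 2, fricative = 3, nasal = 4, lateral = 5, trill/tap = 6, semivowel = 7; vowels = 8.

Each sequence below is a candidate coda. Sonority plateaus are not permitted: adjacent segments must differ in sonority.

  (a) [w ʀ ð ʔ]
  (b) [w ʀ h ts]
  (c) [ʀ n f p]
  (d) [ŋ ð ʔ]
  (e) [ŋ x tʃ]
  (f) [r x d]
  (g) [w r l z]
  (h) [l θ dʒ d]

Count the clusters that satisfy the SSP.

8

(a) 7-6-3-1 → obeys
(b) 7-6-3-2 → obeys
(c) 6-4-3-1 → obeys
(d) 4-3-1 → obeys
(e) 4-3-2 → obeys
(f) 6-3-1 → obeys
(g) 7-6-5-3 → obeys
(h) 5-3-2-1 → obeys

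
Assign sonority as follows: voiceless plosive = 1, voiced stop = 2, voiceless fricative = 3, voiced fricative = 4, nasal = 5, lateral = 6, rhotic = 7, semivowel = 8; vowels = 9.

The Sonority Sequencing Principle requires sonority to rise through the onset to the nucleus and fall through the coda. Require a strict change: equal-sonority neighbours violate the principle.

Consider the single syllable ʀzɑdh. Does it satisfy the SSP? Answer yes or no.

no

Onset: /ʀ/ is a rhotic (sonority 7), /z/ is a voiced fricative (sonority 4); then the nucleus /ɑ/ (sonority 9).
Onset profile 7-4-9 — does not strictly rise throughout.
Coda: /d/ is a voiced stop (sonority 2), /h/ is a voiceless fricative (sonority 3).
Coda profile 9-2-3 — does not strictly fall throughout.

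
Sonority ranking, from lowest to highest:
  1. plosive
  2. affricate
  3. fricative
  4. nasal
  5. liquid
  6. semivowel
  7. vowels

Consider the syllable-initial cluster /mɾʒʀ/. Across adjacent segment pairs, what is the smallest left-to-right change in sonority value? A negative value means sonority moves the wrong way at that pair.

-2

/m/ is a nasal (sonority 4).
/ɾ/ is a liquid (sonority 5).
/ʒ/ is a fricative (sonority 3).
/ʀ/ is a liquid (sonority 5).
/m/→/ɾ/: change +1.
/ɾ/→/ʒ/: change -2.
/ʒ/→/ʀ/: change +2.
Minimum = -2.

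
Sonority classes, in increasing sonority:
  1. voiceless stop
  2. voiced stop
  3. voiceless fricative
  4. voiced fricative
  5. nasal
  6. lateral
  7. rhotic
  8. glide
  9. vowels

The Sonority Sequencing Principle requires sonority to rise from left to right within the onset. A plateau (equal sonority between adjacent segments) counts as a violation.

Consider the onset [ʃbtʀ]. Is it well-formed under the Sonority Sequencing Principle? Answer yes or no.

/ʃ/: voiceless fricative = 3.
/b/: voiced stop = 2.
/t/: voiceless stop = 1.
/ʀ/: rhotic = 7.
The profile is 3-2-1-7. Between /ʃ/ (3) and /b/ (2) sonority does not rise, so the cluster violates the SSP.

no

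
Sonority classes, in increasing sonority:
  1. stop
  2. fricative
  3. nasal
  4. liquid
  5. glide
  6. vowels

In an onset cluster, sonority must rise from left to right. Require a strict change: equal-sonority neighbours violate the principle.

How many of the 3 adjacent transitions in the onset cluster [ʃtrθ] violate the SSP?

2

/ʃ/ — fricative, sonority 2.
/t/ — stop, sonority 1.
/r/ — liquid, sonority 4.
/θ/ — fricative, sonority 2.
/ʃ/→/t/: 2→1 (does not rise) — violation.
/t/→/r/: 1→4 (rises) — ok.
/r/→/θ/: 4→2 (does not rise) — violation.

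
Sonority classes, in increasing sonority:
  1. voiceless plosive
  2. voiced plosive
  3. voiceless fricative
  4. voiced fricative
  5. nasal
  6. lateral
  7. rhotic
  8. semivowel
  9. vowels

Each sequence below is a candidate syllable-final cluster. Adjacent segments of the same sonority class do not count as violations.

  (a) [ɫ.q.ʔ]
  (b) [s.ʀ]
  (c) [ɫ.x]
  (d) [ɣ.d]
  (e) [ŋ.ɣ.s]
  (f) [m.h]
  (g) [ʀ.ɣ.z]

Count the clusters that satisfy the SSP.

(a) 6-1-1 → obeys
(b) 3-7 → violates
(c) 6-3 → obeys
(d) 4-2 → obeys
(e) 5-4-3 → obeys
(f) 5-3 → obeys
(g) 7-4-4 → obeys

6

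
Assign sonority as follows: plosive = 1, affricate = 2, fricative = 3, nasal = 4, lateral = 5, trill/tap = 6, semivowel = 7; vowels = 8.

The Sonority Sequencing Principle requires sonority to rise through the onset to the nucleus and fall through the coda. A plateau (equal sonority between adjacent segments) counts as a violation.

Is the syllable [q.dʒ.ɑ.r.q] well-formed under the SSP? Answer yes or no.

Onset: /q/ is a plosive (sonority 1), /dʒ/ is an affricate (sonority 2); then the nucleus /ɑ/ (sonority 8).
Onset profile 1-2-8 — rises to the nucleus.
Coda: /r/ is a trill/tap (sonority 6), /q/ is a plosive (sonority 1).
Coda profile 8-6-1 — falls from the nucleus.

yes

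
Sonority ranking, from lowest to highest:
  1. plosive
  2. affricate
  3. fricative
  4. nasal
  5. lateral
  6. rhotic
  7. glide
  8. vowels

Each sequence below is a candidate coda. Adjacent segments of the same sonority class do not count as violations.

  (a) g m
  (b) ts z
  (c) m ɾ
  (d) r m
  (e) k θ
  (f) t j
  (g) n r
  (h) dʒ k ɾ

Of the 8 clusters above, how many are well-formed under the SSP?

(a) sonority 1-4: ill-formed.
(b) sonority 2-3: ill-formed.
(c) sonority 4-6: ill-formed.
(d) sonority 6-4: well-formed.
(e) sonority 1-3: ill-formed.
(f) sonority 1-7: ill-formed.
(g) sonority 4-6: ill-formed.
(h) sonority 2-1-6: ill-formed.

1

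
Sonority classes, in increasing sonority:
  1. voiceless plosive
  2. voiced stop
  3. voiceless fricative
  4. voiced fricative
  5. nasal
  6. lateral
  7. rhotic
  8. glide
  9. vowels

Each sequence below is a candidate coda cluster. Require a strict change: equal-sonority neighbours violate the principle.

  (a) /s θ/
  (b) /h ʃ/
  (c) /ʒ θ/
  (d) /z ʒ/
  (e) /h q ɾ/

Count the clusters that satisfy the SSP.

(a) /s θ/: profile 3-3 — violates.
(b) /h ʃ/: profile 3-3 — violates.
(c) /ʒ θ/: profile 4-3 — obeys.
(d) /z ʒ/: profile 4-4 — violates.
(e) /h q ɾ/: profile 3-1-7 — violates.

1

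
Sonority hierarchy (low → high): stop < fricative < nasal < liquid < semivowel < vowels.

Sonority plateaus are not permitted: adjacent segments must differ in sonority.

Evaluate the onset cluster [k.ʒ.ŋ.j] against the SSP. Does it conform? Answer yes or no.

yes

/k/ — stop, sonority 1.
/ʒ/ — fricative, sonority 2.
/ŋ/ — nasal, sonority 3.
/j/ — semivowel, sonority 5.
The profile 1-2-3-5 strictly rises, so the onset cluster satisfies the SSP.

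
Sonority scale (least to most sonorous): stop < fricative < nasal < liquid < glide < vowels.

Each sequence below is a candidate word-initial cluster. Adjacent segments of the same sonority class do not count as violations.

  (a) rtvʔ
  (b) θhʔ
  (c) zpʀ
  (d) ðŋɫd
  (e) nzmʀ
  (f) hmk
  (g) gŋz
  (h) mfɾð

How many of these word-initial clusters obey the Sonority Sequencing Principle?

0

(a) rtvʔ: profile 4-1-2-1 — violates.
(b) θhʔ: profile 2-2-1 — violates.
(c) zpʀ: profile 2-1-4 — violates.
(d) ðŋɫd: profile 2-3-4-1 — violates.
(e) nzmʀ: profile 3-2-3-4 — violates.
(f) hmk: profile 2-3-1 — violates.
(g) gŋz: profile 1-3-2 — violates.
(h) mfɾð: profile 3-2-4-2 — violates.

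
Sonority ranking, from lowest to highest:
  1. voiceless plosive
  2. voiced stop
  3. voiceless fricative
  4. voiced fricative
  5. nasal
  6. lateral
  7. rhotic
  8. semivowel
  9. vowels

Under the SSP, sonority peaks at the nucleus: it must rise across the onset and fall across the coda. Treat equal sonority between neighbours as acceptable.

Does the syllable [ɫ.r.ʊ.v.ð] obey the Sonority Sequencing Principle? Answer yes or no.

Onset: /ɫ/ is a lateral (sonority 6), /r/ is a rhotic (sonority 7); then the nucleus /ʊ/ (sonority 9).
Onset profile 6-7-9 — rises to the nucleus.
Coda: /v/ is a voiced fricative (sonority 4), /ð/ is a voiced fricative (sonority 4).
Coda profile 9-4-4 — falls from the nucleus.

yes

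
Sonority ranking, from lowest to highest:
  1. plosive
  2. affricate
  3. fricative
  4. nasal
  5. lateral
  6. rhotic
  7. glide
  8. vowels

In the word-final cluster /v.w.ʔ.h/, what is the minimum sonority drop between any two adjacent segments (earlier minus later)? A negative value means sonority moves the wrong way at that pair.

/v/ — fricative, sonority 3.
/w/ — glide, sonority 7.
/ʔ/ — plosive, sonority 1.
/h/ — fricative, sonority 3.
/v/→/w/: change -4.
/w/→/ʔ/: change +6.
/ʔ/→/h/: change -2.
Minimum = -4.

-4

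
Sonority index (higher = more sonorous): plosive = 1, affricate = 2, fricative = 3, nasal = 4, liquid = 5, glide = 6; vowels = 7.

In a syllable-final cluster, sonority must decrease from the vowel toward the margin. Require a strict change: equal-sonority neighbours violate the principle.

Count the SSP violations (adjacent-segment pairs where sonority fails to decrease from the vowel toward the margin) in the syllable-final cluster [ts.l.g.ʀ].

2

/ts/ — affricate, sonority 2.
/l/ — liquid, sonority 5.
/g/ — plosive, sonority 1.
/ʀ/ — liquid, sonority 5.
/ts/→/l/: 2→5 (does not fall) — violation.
/l/→/g/: 5→1 (falls) — ok.
/g/→/ʀ/: 1→5 (does not fall) — violation.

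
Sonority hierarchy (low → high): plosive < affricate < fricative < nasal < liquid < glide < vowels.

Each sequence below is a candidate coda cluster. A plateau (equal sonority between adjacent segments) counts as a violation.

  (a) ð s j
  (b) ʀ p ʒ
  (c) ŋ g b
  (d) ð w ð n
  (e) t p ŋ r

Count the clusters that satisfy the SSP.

0

(a) sonority 3-3-6: ill-formed.
(b) sonority 5-1-3: ill-formed.
(c) sonority 4-1-1: ill-formed.
(d) sonority 3-6-3-4: ill-formed.
(e) sonority 1-1-4-5: ill-formed.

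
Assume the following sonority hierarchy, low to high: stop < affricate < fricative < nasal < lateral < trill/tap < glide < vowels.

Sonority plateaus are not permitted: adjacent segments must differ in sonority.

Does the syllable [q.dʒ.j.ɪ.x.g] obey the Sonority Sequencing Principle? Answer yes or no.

yes

Onset: /q/ is a stop (sonority 1), /dʒ/ is an affricate (sonority 2), /j/ is a glide (sonority 7); then the nucleus /ɪ/ (sonority 8).
Onset profile 1-2-7-8 — rises to the nucleus.
Coda: /x/ is a fricative (sonority 3), /g/ is a stop (sonority 1).
Coda profile 8-3-1 — falls from the nucleus.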